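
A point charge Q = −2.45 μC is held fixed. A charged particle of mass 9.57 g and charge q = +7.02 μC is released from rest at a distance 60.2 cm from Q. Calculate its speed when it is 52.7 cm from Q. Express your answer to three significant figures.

Only the electrostatic force acts, so mechanical energy is conserved: ½mv² = U₁ − U₂ = kQq(1/r₁ − 1/r₂).
U₁ − U₂ = (8.99×10⁹ N·m²/C²)(-2.45×10⁻⁶ C)(7.02×10⁻⁶ C)(1/0.602 − 1/0.527) = 0.0366 J.
v = √(2·0.0366/9.57×10⁻³) = 2.76 m/s.

2.76 m/s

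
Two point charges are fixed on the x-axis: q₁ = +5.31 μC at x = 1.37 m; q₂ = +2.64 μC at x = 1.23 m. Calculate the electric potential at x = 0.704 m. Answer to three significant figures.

1.17×10⁵ V

Electric potential is a scalar, so the contributions from each charge add algebraically: V = Σ kqᵢ/rᵢ.
Distances from the field point to each charge: r₁ = 0.666 m, r₂ = 0.526 m.
V = k[(5.31×10⁻⁶)/(0.666) + (2.64×10⁻⁶)/(0.526)] = 1.17×10⁵ V.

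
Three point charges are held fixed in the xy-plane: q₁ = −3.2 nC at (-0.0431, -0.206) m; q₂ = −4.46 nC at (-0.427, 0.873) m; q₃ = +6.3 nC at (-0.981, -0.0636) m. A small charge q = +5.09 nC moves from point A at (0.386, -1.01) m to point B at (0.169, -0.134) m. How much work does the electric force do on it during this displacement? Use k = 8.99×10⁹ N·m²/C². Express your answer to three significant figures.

The work done by the electric force is W_field = −ΔU = −q(V_B − V_A) = q(V_A − V_B).
At A: distances to the source charges are 0.911 m, 2.05 m, 1.66 m; V_A = Σ kqᵢ/rᵢ = -17.1 V.
At B: distances to the source charges are 0.224 m, 1.17 m, 1.15 m; V_B = Σ kqᵢ/rᵢ = -114 V.
ΔV = V_B − V_A = -96.5 V.
W_field = −qΔV = −(5.09×10⁻⁹ C)(-96.5 V) = 4.91×10⁻⁷ J.

4.91×10⁻⁷ J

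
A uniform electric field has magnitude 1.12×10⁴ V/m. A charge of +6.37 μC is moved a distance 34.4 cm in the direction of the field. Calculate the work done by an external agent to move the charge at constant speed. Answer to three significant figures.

The potential change for a displacement 34.4 cm in the direction of the field is ΔV = −Ed = -3850 V.
W_ext = qΔV = -0.0245 J.

-0.0245 J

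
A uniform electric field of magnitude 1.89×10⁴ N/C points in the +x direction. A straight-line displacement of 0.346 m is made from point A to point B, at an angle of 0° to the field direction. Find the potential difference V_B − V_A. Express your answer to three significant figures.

-6540 V

Only the component of displacement along E changes the potential: ΔV = −E·d·cosθ.
ΔV = −(1.89×10⁴ V/m)(0.346 m)cos0° = -6540 V.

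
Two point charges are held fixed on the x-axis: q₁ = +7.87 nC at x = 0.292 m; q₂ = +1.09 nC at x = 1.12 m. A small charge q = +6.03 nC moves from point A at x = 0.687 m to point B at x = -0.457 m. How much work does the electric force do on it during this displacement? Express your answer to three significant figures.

The work done by the electric force is W_field = −ΔU = −q(V_B − V_A) = q(V_A − V_B).
At A: distances to the source charges are 0.395 m, 0.433 m; V_A = Σ kqᵢ/rᵢ = 202 V.
At B: distances to the source charges are 0.749 m, 1.58 m; V_B = Σ kqᵢ/rᵢ = 101 V.
ΔV = V_B − V_A = -101 V.
W_field = −qΔV = −(6.03×10⁻⁹ C)(-101 V) = 6.09×10⁻⁷ J.

6.09×10⁻⁷ J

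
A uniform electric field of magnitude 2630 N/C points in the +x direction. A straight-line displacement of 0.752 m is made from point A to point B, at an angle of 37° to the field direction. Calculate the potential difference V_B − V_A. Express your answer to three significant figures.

-1580 V

Only the component of displacement along E changes the potential: ΔV = −E·d·cosθ.
ΔV = −(2630 V/m)(0.752 m)cos37° = -1580 V.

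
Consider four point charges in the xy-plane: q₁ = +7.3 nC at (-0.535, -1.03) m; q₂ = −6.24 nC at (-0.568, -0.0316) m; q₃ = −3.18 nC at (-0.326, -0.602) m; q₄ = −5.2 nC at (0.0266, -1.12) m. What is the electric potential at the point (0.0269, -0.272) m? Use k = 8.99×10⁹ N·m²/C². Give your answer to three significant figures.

Electric potential is a scalar, so the contributions from each charge add algebraically: V = Σ kqᵢ/rᵢ.
Distances from the field point to each charge: r₁ = 0.944 m, r₂ = 0.642 m, r₃ = 0.483 m, r₄ = 0.848 m.
V = k[(7.30×10⁻⁹)/(0.944) + (-6.24×10⁻⁹)/(0.642) + (-3.18×10⁻⁹)/(0.483) + (-5.20×10⁻⁹)/(0.848)] = -132 V.

-132 V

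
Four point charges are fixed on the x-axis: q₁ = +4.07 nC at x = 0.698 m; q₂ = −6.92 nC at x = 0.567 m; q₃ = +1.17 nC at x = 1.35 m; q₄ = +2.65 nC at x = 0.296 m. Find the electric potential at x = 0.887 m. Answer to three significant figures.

62.2 V

The total potential is the scalar sum of each charge's contribution, V = Σ kqᵢ/rᵢ.
Distances from the field point to each charge: r₁ = 0.189 m, r₂ = 0.320 m, r₃ = 0.463 m, r₄ = 0.591 m.
V = k[(4.07×10⁻⁹)/(0.189) + (-6.92×10⁻⁹)/(0.320) + (1.17×10⁻⁹)/(0.463) + (2.65×10⁻⁹)/(0.591)] = 62.2 V.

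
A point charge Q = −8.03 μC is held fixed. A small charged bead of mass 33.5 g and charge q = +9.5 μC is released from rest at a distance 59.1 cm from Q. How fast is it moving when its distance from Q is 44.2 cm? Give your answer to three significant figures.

Only the electrostatic force acts, so mechanical energy is conserved: ½mv² = U₁ − U₂ = kQq(1/r₁ − 1/r₂).
U₁ − U₂ = (8.99×10⁹ N·m²/C²)(-8.03×10⁻⁶ C)(9.50×10⁻⁶ C)(1/0.591 − 1/0.442) = 0.391 J.
v = √(2·0.391/0.0335) = 4.83 m/s.

4.83 m/s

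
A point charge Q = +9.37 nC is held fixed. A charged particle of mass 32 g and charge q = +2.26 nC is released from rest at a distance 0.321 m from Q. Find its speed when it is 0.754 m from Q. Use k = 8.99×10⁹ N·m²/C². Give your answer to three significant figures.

4.61×10⁻³ m/s

Only the electrostatic force acts, so mechanical energy is conserved: ½mv² = U₁ − U₂ = kQq(1/r₁ − 1/r₂).
U₁ − U₂ = (8.99×10⁹ N·m²/C²)(9.37×10⁻⁹ C)(2.26×10⁻⁹ C)(1/0.321 − 1/0.754) = 3.41×10⁻⁷ J.
v = √(2·3.41×10⁻⁷/0.0320) = 4.61×10⁻³ m/s.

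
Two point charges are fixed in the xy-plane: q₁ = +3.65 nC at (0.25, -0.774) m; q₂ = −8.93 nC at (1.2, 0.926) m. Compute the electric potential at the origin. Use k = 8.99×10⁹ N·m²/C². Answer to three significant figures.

Electric potential is a scalar, so the contributions from each charge add algebraically: V = Σ kqᵢ/rᵢ.
Distances from the field point to each charge: r₁ = 0.813 m, r₂ = 1.52 m.
V = k[(3.65×10⁻⁹)/(0.813) + (-8.93×10⁻⁹)/(1.52)] = -12.6 V.

-12.6 V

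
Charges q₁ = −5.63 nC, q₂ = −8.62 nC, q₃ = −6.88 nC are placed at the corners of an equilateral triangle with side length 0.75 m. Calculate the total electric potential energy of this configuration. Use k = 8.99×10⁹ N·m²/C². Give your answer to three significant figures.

1.76×10⁻⁶ J

The work to assemble the configuration equals its total potential energy, U = Σ kqᵢqⱼ/rᵢⱼ over all pairs.
All three pair separations equal the side length, 0.750 m.
U = (5.82×10⁻⁷) + (4.64×10⁻⁷) + (7.11×10⁻⁷) = 1.76×10⁻⁶ J.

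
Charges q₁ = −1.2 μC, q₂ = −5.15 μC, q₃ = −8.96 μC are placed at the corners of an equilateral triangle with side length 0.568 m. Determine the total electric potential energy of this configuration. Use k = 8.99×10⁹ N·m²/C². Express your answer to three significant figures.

The assembly work is the sum of pairwise potential energies, U = Σ_{i<j} kqᵢqⱼ/rᵢⱼ.
All three pair separations equal the side length, 0.568 m.
U = (0.0978) + (0.170) + (0.730) = 0.998 J.

0.998 J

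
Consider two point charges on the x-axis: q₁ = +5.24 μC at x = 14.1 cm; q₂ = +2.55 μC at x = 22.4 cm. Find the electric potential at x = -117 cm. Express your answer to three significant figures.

5.24×10⁴ V

Electric potential is a scalar, so the contributions from each charge add algebraically: V = Σ kqᵢ/rᵢ.
Distances from the field point to each charge: r₁ = 1.31 m, r₂ = 1.39 m.
V = k[(5.24×10⁻⁶)/(1.31) + (2.55×10⁻⁶)/(1.39)] = 5.24×10⁴ V.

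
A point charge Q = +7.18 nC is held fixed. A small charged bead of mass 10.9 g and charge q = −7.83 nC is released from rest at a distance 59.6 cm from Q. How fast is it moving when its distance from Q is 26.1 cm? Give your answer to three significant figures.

0.0141 m/s

Only the electrostatic force acts, so mechanical energy is conserved: ½mv² = U₁ − U₂ = kQq(1/r₁ − 1/r₂).
U₁ − U₂ = (8.99×10⁹ N·m²/C²)(7.18×10⁻⁹ C)(-7.83×10⁻⁹ C)(1/0.596 − 1/0.261) = 1.09×10⁻⁶ J.
v = √(2·1.09×10⁻⁶/0.0109) = 0.0141 m/s.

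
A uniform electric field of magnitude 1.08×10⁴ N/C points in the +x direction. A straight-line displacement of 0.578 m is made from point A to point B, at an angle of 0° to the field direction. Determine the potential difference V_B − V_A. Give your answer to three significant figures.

-6240 V

Only the component of displacement along E changes the potential: ΔV = −E·d·cosθ.
ΔV = −(1.08×10⁴ V/m)(0.578 m)cos0° = -6240 V.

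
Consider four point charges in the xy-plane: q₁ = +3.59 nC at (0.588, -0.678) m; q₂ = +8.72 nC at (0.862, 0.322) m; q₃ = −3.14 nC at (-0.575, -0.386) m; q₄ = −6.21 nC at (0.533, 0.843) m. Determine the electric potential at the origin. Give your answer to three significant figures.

24.4 V

The total potential is the scalar sum of each charge's contribution, V = Σ kqᵢ/rᵢ.
Distances from the field point to each charge: r₁ = 0.897 m, r₂ = 0.920 m, r₃ = 0.693 m, r₄ = 0.997 m.
V = k[(3.59×10⁻⁹)/(0.897) + (8.72×10⁻⁹)/(0.920) + (-3.14×10⁻⁹)/(0.693) + (-6.21×10⁻⁹)/(0.997)] = 24.4 V.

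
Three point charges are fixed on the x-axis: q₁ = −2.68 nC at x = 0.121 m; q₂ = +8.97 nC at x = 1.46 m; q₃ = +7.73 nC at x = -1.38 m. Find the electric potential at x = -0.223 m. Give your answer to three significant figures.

37.9 V

Electric potential is a scalar, so the contributions from each charge add algebraically: V = Σ kqᵢ/rᵢ.
Distances from the field point to each charge: r₁ = 0.344 m, r₂ = 1.68 m, r₃ = 1.16 m.
V = k[(-2.68×10⁻⁹)/(0.344) + (8.97×10⁻⁹)/(1.68) + (7.73×10⁻⁹)/(1.16)] = 37.9 V.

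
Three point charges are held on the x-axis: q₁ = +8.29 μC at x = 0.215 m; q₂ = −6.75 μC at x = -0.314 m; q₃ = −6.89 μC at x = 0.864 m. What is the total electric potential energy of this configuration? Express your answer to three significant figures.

The work to assemble the configuration equals its total potential energy, U = Σ kqᵢqⱼ/rᵢⱼ over all pairs.
Pair separations: r₁₂ = 0.529 m, r₁₃ = 0.649 m, r₂₃ = 1.18 m.
U = (-0.951) + (-0.791) + (0.355) = -1.39 J.

-1.39 J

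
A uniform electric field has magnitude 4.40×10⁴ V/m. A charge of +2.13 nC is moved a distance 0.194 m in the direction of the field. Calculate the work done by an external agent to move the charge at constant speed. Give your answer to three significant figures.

-1.82×10⁻⁵ J

The potential change for a displacement 0.194 m in the direction of the field is ΔV = −Ed = -8540 V.
W_ext = qΔV = -1.82×10⁻⁵ J.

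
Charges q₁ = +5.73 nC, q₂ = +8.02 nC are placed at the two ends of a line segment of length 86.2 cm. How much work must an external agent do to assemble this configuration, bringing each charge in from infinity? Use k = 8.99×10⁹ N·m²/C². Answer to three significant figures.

The assembly work is the sum of pairwise potential energies, U = Σ_{i<j} kqᵢqⱼ/rᵢⱼ.
The separation is r = 0.862 m.
U = (4.79×10⁻⁷) = 4.79×10⁻⁷ J.

4.79×10⁻⁷ J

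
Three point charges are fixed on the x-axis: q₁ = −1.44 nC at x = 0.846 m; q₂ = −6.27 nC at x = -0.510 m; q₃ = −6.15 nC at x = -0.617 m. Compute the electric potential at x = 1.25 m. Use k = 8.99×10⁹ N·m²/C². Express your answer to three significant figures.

The total potential is the scalar sum of each charge's contribution, V = Σ kqᵢ/rᵢ.
Distances from the field point to each charge: r₁ = 0.404 m, r₂ = 1.76 m, r₃ = 1.87 m.
V = k[(-1.44×10⁻⁹)/(0.404) + (-6.27×10⁻⁹)/(1.76) + (-6.15×10⁻⁹)/(1.87)] = -93.7 V.

-93.7 V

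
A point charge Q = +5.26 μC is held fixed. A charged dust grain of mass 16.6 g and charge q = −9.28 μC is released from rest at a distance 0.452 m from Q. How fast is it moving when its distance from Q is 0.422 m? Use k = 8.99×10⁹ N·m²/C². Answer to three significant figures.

2.88 m/s

Only the electrostatic force acts, so mechanical energy is conserved: ½mv² = U₁ − U₂ = kQq(1/r₁ − 1/r₂).
U₁ − U₂ = (8.99×10⁹ N·m²/C²)(5.26×10⁻⁶ C)(-9.28×10⁻⁶ C)(1/0.452 − 1/0.422) = 0.0690 J.
v = √(2·0.0690/0.0166) = 2.88 m/s.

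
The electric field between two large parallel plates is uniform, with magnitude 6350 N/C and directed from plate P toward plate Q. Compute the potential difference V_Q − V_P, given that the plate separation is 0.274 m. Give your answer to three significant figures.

In a uniform field, potential decreases in the direction of E: ΔV = −E·d for a displacement d parallel to E.
Going from P to Q is a displacement of 0.274 m along the field, so V_Q − V_P = −Ed = -1740 V.

-1740 V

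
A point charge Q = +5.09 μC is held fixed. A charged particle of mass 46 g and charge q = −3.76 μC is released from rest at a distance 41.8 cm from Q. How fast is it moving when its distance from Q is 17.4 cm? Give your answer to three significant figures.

5.01 m/s

Only the electrostatic force acts, so mechanical energy is conserved: ½mv² = U₁ − U₂ = kQq(1/r₁ − 1/r₂).
U₁ − U₂ = (8.99×10⁹ N·m²/C²)(5.09×10⁻⁶ C)(-3.76×10⁻⁶ C)(1/0.418 − 1/0.174) = 0.577 J.
v = √(2·0.577/0.0460) = 5.01 m/s.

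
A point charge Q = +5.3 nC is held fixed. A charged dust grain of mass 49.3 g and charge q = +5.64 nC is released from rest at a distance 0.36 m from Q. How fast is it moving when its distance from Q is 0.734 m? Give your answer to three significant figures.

Only the electrostatic force acts, so mechanical energy is conserved: ½mv² = U₁ − U₂ = kQq(1/r₁ − 1/r₂).
U₁ − U₂ = (8.99×10⁹ N·m²/C²)(5.30×10⁻⁹ C)(5.64×10⁻⁹ C)(1/0.360 − 1/0.734) = 3.80×10⁻⁷ J.
v = √(2·3.80×10⁻⁷/0.0493) = 3.93×10⁻³ m/s.

3.93×10⁻³ m/s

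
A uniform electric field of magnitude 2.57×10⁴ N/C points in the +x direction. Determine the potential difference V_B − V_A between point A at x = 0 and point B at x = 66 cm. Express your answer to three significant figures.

-1.70×10⁴ V

In a uniform field, potential decreases in the direction of E: V_B − V_A = −E·Δx.
V_B − V_A = −(2.57×10⁴ V/m)(0.660 m) = -1.70×10⁴ V.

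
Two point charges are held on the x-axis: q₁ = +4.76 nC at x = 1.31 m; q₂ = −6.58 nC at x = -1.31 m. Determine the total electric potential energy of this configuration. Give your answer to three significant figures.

The work to assemble the configuration equals its total potential energy, U = Σ kqᵢqⱼ/rᵢⱼ over all pairs.
Pair separations: r₁₂ = 2.62 m.
U = (-1.07×10⁻⁷) = -1.07×10⁻⁷ J.

-1.07×10⁻⁷ J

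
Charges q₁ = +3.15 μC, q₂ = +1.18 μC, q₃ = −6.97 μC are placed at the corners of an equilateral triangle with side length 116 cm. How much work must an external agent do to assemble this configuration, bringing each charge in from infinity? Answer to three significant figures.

-0.205 J

The work to assemble the configuration equals its total potential energy, U = Σ kqᵢqⱼ/rᵢⱼ over all pairs.
All three pair separations equal the side length, 1.16 m.
U = (0.0288) + (-0.170) + (-0.0637) = -0.205 J.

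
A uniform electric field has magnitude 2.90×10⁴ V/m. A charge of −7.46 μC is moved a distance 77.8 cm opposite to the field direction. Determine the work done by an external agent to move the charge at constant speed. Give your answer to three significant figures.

-0.168 J

The potential change for a displacement 77.8 cm opposite to the field direction is ΔV = +Ed = 2.26×10⁴ V.
W_ext = qΔV = -0.168 J.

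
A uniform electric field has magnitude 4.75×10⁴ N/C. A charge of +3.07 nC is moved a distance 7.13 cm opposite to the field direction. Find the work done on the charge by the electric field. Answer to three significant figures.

The potential change for a displacement 7.13 cm opposite to the field direction is ΔV = +Ed = 3390 V.
W_field = −qΔV = -1.04×10⁻⁵ J.

-1.04×10⁻⁵ J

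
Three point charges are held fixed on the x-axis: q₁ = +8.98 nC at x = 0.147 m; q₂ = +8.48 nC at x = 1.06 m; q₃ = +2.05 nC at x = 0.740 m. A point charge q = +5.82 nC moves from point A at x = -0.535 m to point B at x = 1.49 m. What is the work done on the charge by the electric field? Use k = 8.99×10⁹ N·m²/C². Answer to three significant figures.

-4.73×10⁻⁷ J

The work done by the electric force is W_field = −ΔU = −q(V_B − V_A) = q(V_A − V_B).
At A: distances to the source charges are 0.682 m, 1.60 m, 1.27 m; V_A = Σ kqᵢ/rᵢ = 181 V.
At B: distances to the source charges are 1.34 m, 0.430 m, 0.750 m; V_B = Σ kqᵢ/rᵢ = 262 V.
ΔV = V_B − V_A = 81.4 V.
W_field = −qΔV = −(5.82×10⁻⁹ C)(81.4 V) = -4.73×10⁻⁷ J.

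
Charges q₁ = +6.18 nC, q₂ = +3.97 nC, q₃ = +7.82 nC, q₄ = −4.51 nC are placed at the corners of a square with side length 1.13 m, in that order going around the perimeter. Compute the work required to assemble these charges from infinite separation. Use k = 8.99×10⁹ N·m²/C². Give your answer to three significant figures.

1.11×10⁻⁷ J

The assembly work is the sum of pairwise potential energies, U = Σ_{i<j} kqᵢqⱼ/rᵢⱼ.
The four side pairs have separation 1.13 m and the two diagonal pairs 1.60 m.
Summing all 6 pair terms gives U = 1.11×10⁻⁷ J.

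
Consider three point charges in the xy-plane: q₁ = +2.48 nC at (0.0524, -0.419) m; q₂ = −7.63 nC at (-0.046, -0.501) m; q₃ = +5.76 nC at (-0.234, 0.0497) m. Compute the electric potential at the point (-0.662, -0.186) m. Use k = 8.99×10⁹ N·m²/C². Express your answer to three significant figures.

36.5 V

Electric potential is a scalar, so the contributions from each charge add algebraically: V = Σ kqᵢ/rᵢ.
Distances from the field point to each charge: r₁ = 0.751 m, r₂ = 0.692 m, r₃ = 0.489 m.
V = k[(2.48×10⁻⁹)/(0.751) + (-7.63×10⁻⁹)/(0.692) + (5.76×10⁻⁹)/(0.489)] = 36.5 V.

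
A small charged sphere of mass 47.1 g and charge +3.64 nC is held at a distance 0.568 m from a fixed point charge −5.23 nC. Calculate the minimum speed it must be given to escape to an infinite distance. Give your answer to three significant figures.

To just escape, total mechanical energy must reach zero at infinity: ½mv²_min + U = 0, so ½mv²_min = −U = |kQq|/r.
|U| = |kQq|/r = (8.99×10⁹ N·m²/C²)(5.23×10⁻⁹)(3.64×10⁻⁹)/(0.568) = 3.01×10⁻⁷ J.
v_min = √(2|U|/m) = √(2·3.01×10⁻⁷/0.0471) = 3.58×10⁻³ m/s.

3.58×10⁻³ m/s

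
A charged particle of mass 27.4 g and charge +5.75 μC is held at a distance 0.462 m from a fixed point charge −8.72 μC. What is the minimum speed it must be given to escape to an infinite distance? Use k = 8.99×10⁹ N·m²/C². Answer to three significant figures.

8.44 m/s

To just escape, total mechanical energy must reach zero at infinity: ½mv²_min + U = 0, so ½mv²_min = −U = |kQq|/r.
|U| = |kQq|/r = (8.99×10⁹ N·m²/C²)(8.72×10⁻⁶)(5.75×10⁻⁶)/(0.462) = 0.976 J.
v_min = √(2|U|/m) = √(2·0.976/0.0274) = 8.44 m/s.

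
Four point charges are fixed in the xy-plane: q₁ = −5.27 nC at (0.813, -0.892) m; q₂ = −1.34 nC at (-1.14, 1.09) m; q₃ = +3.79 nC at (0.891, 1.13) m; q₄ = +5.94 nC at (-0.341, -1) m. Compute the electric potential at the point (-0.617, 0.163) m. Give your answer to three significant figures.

25.7 V

The total potential is the scalar sum of each charge's contribution, V = Σ kqᵢ/rᵢ.
Distances from the field point to each charge: r₁ = 1.78 m, r₂ = 1.06 m, r₃ = 1.79 m, r₄ = 1.20 m.
V = k[(-5.27×10⁻⁹)/(1.78) + (-1.34×10⁻⁹)/(1.06) + (3.79×10⁻⁹)/(1.79) + (5.94×10⁻⁹)/(1.20)] = 25.7 V.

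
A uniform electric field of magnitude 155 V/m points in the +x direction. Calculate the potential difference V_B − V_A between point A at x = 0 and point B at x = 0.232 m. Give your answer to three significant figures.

In a uniform field, potential decreases in the direction of E: V_B − V_A = −E·Δx.
V_B − V_A = −(155 V/m)(0.232 m) = -36.0 V.

-36.0 V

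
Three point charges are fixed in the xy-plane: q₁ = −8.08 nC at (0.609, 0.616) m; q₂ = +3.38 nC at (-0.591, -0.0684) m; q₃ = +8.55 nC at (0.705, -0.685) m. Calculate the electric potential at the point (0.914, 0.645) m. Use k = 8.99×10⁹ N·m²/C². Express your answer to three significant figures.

-162 V

Electric potential is a scalar, so the contributions from each charge add algebraically: V = Σ kqᵢ/rᵢ.
Distances from the field point to each charge: r₁ = 0.306 m, r₂ = 1.67 m, r₃ = 1.35 m.
V = k[(-8.08×10⁻⁹)/(0.306) + (3.38×10⁻⁹)/(1.67) + (8.55×10⁻⁹)/(1.35)] = -162 V.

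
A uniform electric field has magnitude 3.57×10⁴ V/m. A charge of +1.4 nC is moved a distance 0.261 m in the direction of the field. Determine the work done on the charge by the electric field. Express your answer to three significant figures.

1.30×10⁻⁵ J

The potential change for a displacement 0.261 m in the direction of the field is ΔV = −Ed = -9320 V.
W_field = −qΔV = 1.30×10⁻⁵ J.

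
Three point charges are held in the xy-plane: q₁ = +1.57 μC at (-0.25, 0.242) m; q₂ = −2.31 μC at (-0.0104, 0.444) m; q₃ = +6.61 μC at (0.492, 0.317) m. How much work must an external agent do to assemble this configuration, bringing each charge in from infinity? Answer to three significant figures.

The work to assemble the configuration equals its total potential energy, U = Σ kqᵢqⱼ/rᵢⱼ over all pairs.
Pair separations: r₁₂ = 0.313 m, r₁₃ = 0.746 m, r₂₃ = 0.518 m.
U = (-0.104) + (0.125) + (-0.265) = -0.244 J.

-0.244 J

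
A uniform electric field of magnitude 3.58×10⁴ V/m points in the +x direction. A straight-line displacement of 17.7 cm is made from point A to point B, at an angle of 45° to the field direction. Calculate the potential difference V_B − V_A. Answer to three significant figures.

-4480 V

Only the component of displacement along E changes the potential: ΔV = −E·d·cosθ.
ΔV = −(3.58×10⁴ V/m)(0.177 m)cos45° = -4480 V.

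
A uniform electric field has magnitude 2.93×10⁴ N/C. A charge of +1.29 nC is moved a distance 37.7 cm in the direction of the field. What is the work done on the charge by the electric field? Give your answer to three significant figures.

1.42×10⁻⁵ J

The potential change for a displacement 37.7 cm in the direction of the field is ΔV = −Ed = -1.10×10⁴ V.
W_field = −qΔV = 1.42×10⁻⁵ J.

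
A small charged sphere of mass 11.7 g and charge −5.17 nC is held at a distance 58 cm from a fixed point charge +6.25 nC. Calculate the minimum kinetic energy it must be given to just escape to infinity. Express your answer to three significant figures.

5.01×10⁻⁷ J

To just escape, total mechanical energy must reach zero at infinity: ½mv²_min + U = 0, so ½mv²_min = −U = |kQq|/r.
|U| = |kQq|/r = (8.99×10⁹ N·m²/C²)(6.25×10⁻⁹)(5.17×10⁻⁹)/(0.580) = 5.01×10⁻⁷ J.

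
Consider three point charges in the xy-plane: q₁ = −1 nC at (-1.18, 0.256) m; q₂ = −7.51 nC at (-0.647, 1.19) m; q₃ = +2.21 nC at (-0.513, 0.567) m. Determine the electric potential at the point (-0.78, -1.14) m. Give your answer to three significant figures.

-23.6 V

The total potential is the scalar sum of each charge's contribution, V = Σ kqᵢ/rᵢ.
Distances from the field point to each charge: r₁ = 1.45 m, r₂ = 2.33 m, r₃ = 1.73 m.
V = k[(-1.00×10⁻⁹)/(1.45) + (-7.51×10⁻⁹)/(2.33) + (2.21×10⁻⁹)/(1.73)] = -23.6 V.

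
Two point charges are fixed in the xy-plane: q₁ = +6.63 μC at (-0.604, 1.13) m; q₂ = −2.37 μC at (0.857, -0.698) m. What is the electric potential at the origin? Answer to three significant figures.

The total potential is the scalar sum of each charge's contribution, V = Σ kqᵢ/rᵢ.
Distances from the field point to each charge: r₁ = 1.28 m, r₂ = 1.11 m.
V = k[(6.63×10⁻⁶)/(1.28) + (-2.37×10⁻⁶)/(1.11)] = 2.72×10⁴ V.

2.72×10⁴ V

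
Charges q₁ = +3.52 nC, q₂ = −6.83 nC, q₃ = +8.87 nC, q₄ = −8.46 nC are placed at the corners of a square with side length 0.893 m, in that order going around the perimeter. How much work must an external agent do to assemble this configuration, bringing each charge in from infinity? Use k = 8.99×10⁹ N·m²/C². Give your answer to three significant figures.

The work to assemble the configuration equals its total potential energy, U = Σ kqᵢqⱼ/rᵢⱼ over all pairs.
The four side pairs have separation 0.893 m and the two diagonal pairs 1.26 m.
Summing all 6 pair terms gives U = -1.27×10⁻⁶ J.

-1.27×10⁻⁶ J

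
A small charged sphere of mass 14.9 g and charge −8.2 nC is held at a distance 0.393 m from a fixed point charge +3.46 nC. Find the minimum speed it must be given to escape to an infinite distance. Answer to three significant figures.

9.33×10⁻³ m/s

To just escape, total mechanical energy must reach zero at infinity: ½mv²_min + U = 0, so ½mv²_min = −U = |kQq|/r.
|U| = |kQq|/r = (8.99×10⁹ N·m²/C²)(3.46×10⁻⁹)(8.20×10⁻⁹)/(0.393) = 6.49×10⁻⁷ J.
v_min = √(2|U|/m) = √(2·6.49×10⁻⁷/0.0149) = 9.33×10⁻³ m/s.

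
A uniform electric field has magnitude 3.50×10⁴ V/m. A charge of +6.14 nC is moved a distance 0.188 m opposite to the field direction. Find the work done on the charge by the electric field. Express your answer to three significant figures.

The potential change for a displacement 0.188 m opposite to the field direction is ΔV = +Ed = 6580 V.
W_field = −qΔV = -4.04×10⁻⁵ J.

-4.04×10⁻⁵ J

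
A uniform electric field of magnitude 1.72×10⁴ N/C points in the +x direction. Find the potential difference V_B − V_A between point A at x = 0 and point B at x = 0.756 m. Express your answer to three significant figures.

-1.30×10⁴ V

In a uniform field, potential decreases in the direction of E: V_B − V_A = −E·Δx.
V_B − V_A = −(1.72×10⁴ V/m)(0.756 m) = -1.30×10⁴ V.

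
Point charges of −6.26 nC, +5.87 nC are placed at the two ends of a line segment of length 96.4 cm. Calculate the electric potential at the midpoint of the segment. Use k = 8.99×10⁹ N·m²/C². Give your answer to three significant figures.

Electric potential is a scalar, so the contributions from each charge add algebraically: V = Σ kqᵢ/rᵢ.
Each charge is 0.482 m from the midpoint.
V = k[(-6.26×10⁻⁹)/(0.482) + (5.87×10⁻⁹)/(0.482)] = -7.27 V.

-7.27 V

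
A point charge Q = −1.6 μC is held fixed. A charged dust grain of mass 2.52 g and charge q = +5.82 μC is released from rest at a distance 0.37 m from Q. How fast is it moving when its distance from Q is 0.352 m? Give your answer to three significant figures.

Only the electrostatic force acts, so mechanical energy is conserved: ½mv² = U₁ − U₂ = kQq(1/r₁ − 1/r₂).
U₁ − U₂ = (8.99×10⁹ N·m²/C²)(-1.60×10⁻⁶ C)(5.82×10⁻⁶ C)(1/0.370 − 1/0.352) = 0.0116 J.
v = √(2·0.0116/2.52×10⁻³) = 3.03 m/s.

3.03 m/s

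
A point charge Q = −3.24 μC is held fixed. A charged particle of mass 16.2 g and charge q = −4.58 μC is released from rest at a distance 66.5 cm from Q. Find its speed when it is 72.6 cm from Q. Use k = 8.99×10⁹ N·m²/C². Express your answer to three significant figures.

1.44 m/s

Only the electrostatic force acts, so mechanical energy is conserved: ½mv² = U₁ − U₂ = kQq(1/r₁ − 1/r₂).
U₁ − U₂ = (8.99×10⁹ N·m²/C²)(-3.24×10⁻⁶ C)(-4.58×10⁻⁶ C)(1/0.665 − 1/0.726) = 0.0169 J.
v = √(2·0.0169/0.0162) = 1.44 m/s.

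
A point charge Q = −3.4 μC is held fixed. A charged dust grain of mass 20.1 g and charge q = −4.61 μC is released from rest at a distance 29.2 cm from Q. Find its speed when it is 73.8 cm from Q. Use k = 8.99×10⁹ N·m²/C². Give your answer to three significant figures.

Only the electrostatic force acts, so mechanical energy is conserved: ½mv² = U₁ − U₂ = kQq(1/r₁ − 1/r₂).
U₁ − U₂ = (8.99×10⁹ N·m²/C²)(-3.40×10⁻⁶ C)(-4.61×10⁻⁶ C)(1/0.292 − 1/0.738) = 0.292 J.
v = √(2·0.292/0.0201) = 5.39 m/s.

5.39 m/s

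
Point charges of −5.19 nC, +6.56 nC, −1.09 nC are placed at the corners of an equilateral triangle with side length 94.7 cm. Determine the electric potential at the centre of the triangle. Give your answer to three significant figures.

The total potential is the scalar sum of each charge's contribution, V = Σ kqᵢ/rᵢ.
The distance from each vertex to the centroid is a/√3 = 0.547 m.
V = k[(-5.19×10⁻⁹)/(0.547) + (6.56×10⁻⁹)/(0.547) + (-1.09×10⁻⁹)/(0.547)] = 4.60 V.

4.60 V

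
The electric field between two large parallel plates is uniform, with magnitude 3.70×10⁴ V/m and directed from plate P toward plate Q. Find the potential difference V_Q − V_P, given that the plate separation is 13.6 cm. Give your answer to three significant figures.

In a uniform field, potential decreases in the direction of E: ΔV = −E·d for a displacement d parallel to E.
Going from P to Q is a displacement of 13.6 cm along the field, so V_Q − V_P = −Ed = -5030 V.

-5030 V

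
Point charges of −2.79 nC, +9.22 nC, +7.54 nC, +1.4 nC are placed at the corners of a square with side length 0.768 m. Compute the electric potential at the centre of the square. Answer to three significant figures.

The total potential is the scalar sum of each charge's contribution, V = Σ kqᵢ/rᵢ.
The distance from each corner to the centre is a√2/2 = 0.543 m.
V = k[(-2.79×10⁻⁹)/(0.543) + (9.22×10⁻⁹)/(0.543) + (7.54×10⁻⁹)/(0.543) + (1.40×10⁻⁹)/(0.543)] = 254 V.

254 V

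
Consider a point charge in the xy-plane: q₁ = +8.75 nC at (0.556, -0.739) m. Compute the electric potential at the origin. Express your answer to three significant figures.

Electric potential is a scalar, so the contributions from each charge add algebraically: V = Σ kqᵢ/rᵢ.
Distances from the field point to each charge: r₁ = 0.925 m.
V = k[(8.75×10⁻⁹)/(0.925)] = 85.1 V.

85.1 V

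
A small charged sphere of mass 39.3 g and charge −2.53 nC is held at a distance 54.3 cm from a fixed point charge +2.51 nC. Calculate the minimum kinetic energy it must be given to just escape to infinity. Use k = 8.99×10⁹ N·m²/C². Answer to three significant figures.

To just escape, total mechanical energy must reach zero at infinity: ½mv²_min + U = 0, so ½mv²_min = −U = |kQq|/r.
|U| = |kQq|/r = (8.99×10⁹ N·m²/C²)(2.51×10⁻⁹)(2.53×10⁻⁹)/(0.543) = 1.05×10⁻⁷ J.

1.05×10⁻⁷ J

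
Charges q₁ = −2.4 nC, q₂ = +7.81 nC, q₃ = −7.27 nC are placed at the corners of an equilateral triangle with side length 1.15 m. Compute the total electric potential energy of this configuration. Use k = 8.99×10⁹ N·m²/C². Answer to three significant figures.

-4.54×10⁻⁷ J

The work to assemble the configuration equals its total potential energy, U = Σ kqᵢqⱼ/rᵢⱼ over all pairs.
All three pair separations equal the side length, 1.15 m.
U = (-1.47×10⁻⁷) + (1.36×10⁻⁷) + (-4.44×10⁻⁷) = -4.54×10⁻⁷ J.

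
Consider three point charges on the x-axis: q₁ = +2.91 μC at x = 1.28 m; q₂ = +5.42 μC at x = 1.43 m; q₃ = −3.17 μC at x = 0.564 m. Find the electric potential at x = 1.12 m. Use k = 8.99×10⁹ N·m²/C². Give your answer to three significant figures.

2.69×10⁵ V

The total potential is the scalar sum of each charge's contribution, V = Σ kqᵢ/rᵢ.
Distances from the field point to each charge: r₁ = 0.160 m, r₂ = 0.310 m, r₃ = 0.556 m.
V = k[(2.91×10⁻⁶)/(0.160) + (5.42×10⁻⁶)/(0.310) + (-3.17×10⁻⁶)/(0.556)] = 2.69×10⁵ V.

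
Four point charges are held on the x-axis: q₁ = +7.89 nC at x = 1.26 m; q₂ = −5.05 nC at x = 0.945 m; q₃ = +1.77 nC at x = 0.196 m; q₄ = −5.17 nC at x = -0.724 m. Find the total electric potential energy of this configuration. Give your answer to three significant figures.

The assembly work is the sum of pairwise potential energies, U = Σ_{i<j} kqᵢqⱼ/rᵢⱼ.
Pair separations: r₁₂ = 0.315 m, r₁₃ = 1.06 m, r₁₄ = 1.98 m, r₂₃ = 0.749 m, r₂₄ = 1.67 m, r₃₄ = 0.920 m.
Summing all 6 pair terms gives U = -1.26×10⁻⁶ J.

-1.26×10⁻⁶ J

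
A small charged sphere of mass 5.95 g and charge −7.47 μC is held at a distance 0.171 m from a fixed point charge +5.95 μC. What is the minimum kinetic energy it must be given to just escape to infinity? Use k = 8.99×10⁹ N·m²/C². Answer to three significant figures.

To just escape, total mechanical energy must reach zero at infinity: ½mv²_min + U = 0, so ½mv²_min = −U = |kQq|/r.
|U| = |kQq|/r = (8.99×10⁹ N·m²/C²)(5.95×10⁻⁶)(7.47×10⁻⁶)/(0.171) = 2.34 J.

2.34 J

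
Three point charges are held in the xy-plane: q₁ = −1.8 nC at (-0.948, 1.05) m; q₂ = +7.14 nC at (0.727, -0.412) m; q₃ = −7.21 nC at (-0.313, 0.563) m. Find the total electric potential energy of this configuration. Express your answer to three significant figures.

-2.31×10⁻⁷ J

The work to assemble the configuration equals its total potential energy, U = Σ kqᵢqⱼ/rᵢⱼ over all pairs.
Pair separations: r₁₂ = 2.22 m, r₁₃ = 0.800 m, r₂₃ = 1.43 m.
U = (-5.20×10⁻⁸) + (1.46×10⁻⁷) + (-3.25×10⁻⁷) = -2.31×10⁻⁷ J.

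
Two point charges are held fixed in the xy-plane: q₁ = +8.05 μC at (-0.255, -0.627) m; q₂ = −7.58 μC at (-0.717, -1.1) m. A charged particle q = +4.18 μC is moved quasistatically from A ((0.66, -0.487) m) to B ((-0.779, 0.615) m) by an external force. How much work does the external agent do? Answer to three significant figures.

For quasistatic motion the external work equals the change in potential energy: W_ext = qΔV = q(V_B − V_A).
At A: distances to the source charges are 0.926 m, 1.51 m; V_A = Σ kqᵢ/rᵢ = 3.30×10⁴ V.
At B: distances to the source charges are 1.35 m, 1.72 m; V_B = Σ kqᵢ/rᵢ = 1.40×10⁴ V.
ΔV = V_B − V_A = -1.90×10⁴ V.
W_ext = qΔV = (4.18×10⁻⁶ C)(-1.90×10⁴ V) = -0.0794 J.

-0.0794 J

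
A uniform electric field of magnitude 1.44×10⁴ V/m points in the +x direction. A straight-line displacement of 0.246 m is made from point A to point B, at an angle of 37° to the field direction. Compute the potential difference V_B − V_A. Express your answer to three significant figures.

Only the component of displacement along E changes the potential: ΔV = −E·d·cosθ.
ΔV = −(1.44×10⁴ V/m)(0.246 m)cos37° = -2830 V.

-2830 V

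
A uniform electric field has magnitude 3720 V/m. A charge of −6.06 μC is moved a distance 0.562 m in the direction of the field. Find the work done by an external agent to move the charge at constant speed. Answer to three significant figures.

The potential change for a displacement 0.562 m in the direction of the field is ΔV = −Ed = -2090 V.
W_ext = qΔV = 0.0127 J.

0.0127 J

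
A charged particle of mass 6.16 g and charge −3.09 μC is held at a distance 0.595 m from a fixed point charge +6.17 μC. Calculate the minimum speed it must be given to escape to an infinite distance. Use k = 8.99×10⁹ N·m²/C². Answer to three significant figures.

9.67 m/s

To just escape, total mechanical energy must reach zero at infinity: ½mv²_min + U = 0, so ½mv²_min = −U = |kQq|/r.
|U| = |kQq|/r = (8.99×10⁹ N·m²/C²)(6.17×10⁻⁶)(3.09×10⁻⁶)/(0.595) = 0.288 J.
v_min = √(2|U|/m) = √(2·0.288/6.16×10⁻³) = 9.67 m/s.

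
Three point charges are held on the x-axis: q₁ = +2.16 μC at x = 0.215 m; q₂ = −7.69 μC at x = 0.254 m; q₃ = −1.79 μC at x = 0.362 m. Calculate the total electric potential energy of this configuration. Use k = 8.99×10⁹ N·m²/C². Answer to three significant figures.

The assembly work is the sum of pairwise potential energies, U = Σ_{i<j} kqᵢqⱼ/rᵢⱼ.
Pair separations: r₁₂ = 0.0390 m, r₁₃ = 0.147 m, r₂₃ = 0.108 m.
U = (-3.83) + (-0.236) + (1.15) = -2.92 J.

-2.92 J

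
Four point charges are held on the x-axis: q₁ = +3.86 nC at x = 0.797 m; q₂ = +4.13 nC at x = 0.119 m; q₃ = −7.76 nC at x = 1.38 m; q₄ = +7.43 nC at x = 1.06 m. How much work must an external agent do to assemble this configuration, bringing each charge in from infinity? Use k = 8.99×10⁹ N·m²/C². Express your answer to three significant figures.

The assembly work is the sum of pairwise potential energies, U = Σ_{i<j} kqᵢqⱼ/rᵢⱼ.
Pair separations: r₁₂ = 0.678 m, r₁₃ = 0.583 m, r₁₄ = 0.263 m, r₂₃ = 1.26 m, r₂₄ = 0.941 m, r₃₄ = 0.320 m.
Summing all 6 pair terms gives U = -8.25×10⁻⁷ J.

-8.25×10⁻⁷ J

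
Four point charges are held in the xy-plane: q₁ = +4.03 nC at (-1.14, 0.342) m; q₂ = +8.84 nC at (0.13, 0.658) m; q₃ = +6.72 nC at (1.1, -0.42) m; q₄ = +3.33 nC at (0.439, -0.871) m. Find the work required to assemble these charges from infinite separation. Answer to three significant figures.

The work to assemble the configuration equals its total potential energy, U = Σ kqᵢqⱼ/rᵢⱼ over all pairs.
Pair separations: r₁₂ = 1.31 m, r₁₃ = 2.37 m, r₁₄ = 1.99 m, r₂₃ = 1.45 m, r₂₄ = 1.56 m, r₃₄ = 0.800 m.
Summing all 6 pair terms gives U = 1.20×10⁻⁶ J.

1.20×10⁻⁶ J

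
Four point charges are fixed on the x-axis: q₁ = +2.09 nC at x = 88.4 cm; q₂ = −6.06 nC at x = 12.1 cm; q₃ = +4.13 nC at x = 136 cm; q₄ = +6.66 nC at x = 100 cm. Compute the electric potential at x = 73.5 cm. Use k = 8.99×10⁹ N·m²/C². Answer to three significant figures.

323 V

Electric potential is a scalar, so the contributions from each charge add algebraically: V = Σ kqᵢ/rᵢ.
Distances from the field point to each charge: r₁ = 0.149 m, r₂ = 0.614 m, r₃ = 0.625 m, r₄ = 0.265 m.
V = k[(2.09×10⁻⁹)/(0.149) + (-6.06×10⁻⁹)/(0.614) + (4.13×10⁻⁹)/(0.625) + (6.66×10⁻⁹)/(0.265)] = 323 V.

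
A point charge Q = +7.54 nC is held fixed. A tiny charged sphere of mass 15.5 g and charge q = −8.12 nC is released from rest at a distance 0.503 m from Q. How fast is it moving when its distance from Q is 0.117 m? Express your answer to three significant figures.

0.0216 m/s

Only the electrostatic force acts, so mechanical energy is conserved: ½mv² = U₁ − U₂ = kQq(1/r₁ − 1/r₂).
U₁ − U₂ = (8.99×10⁹ N·m²/C²)(7.54×10⁻⁹ C)(-8.12×10⁻⁹ C)(1/0.503 − 1/0.117) = 3.61×10⁻⁶ J.
v = √(2·3.61×10⁻⁶/0.0155) = 0.0216 m/s.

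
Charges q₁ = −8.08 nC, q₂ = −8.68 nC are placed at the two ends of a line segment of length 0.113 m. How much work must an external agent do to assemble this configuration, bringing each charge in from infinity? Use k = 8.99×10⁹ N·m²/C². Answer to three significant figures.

The assembly work is the sum of pairwise potential energies, U = Σ_{i<j} kqᵢqⱼ/rᵢⱼ.
The separation is r = 0.113 m.
U = (5.58×10⁻⁶) = 5.58×10⁻⁶ J.

5.58×10⁻⁶ J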